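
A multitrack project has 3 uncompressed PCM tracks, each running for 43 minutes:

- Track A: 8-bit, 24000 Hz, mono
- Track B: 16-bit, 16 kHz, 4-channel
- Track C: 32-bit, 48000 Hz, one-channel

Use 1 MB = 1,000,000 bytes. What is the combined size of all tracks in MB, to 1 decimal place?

887.5 MB

43 minutes = 2,580 s.
Track A: 24,000 × 2,580 × 1 × 1 = 61,920,000 bytes.
Track B: 16,000 × 2,580 × 2 × 4 = 330,240,000 bytes.
Track C: 48,000 × 2,580 × 4 × 1 = 495,360,000 bytes.
Total = 887,520,000 bytes = 887.5 MB.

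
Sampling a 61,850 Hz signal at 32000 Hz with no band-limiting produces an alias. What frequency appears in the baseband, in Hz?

Nyquist = 32,000/2 = 16,000 Hz; 61,850 Hz exceeds it.
Alias = |61,850 − 2×32,000| = |61,850 − 64,000| = 2,150 Hz.

2,150 Hz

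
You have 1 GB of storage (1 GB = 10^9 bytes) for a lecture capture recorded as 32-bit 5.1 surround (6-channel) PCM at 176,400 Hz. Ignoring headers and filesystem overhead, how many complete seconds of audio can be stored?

Uncompressed byte rate = 176,400 × 4 × 6 = 4,233,600 bytes/s.
Capacity = 1 × 1,000,000,000 = 1,000,000,000 bytes.
1,000,000,000 / 4,233,600 ≈ 236.21 s → 236 seconds.

236 seconds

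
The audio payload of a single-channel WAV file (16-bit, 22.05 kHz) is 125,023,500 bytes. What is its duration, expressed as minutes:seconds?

Byte rate = 22,050 × 2 × 1 = 44,100 bytes/s.
Duration = 125,023,500 / 44,100 = 2,835 s.
2,835 s = 47:15.

47:15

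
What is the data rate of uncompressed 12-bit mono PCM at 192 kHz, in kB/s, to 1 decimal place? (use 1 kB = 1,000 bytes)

288.0 kB/s

Bit rate = 192,000 × 12 × 1 = 2,304,000 bits/s.
2,304,000 / 8 = 288,000 B/s = 288.0 kB/s.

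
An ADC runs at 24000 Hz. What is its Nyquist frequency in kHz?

12 kHz

Nyquist frequency = sample rate / 2 = 24,000 / 2 = 12 kHz.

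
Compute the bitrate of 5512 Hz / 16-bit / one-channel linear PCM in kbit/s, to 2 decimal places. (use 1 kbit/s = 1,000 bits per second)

Bit rate = 5,512 × 16 × 1 = 88,192 bits/s.
= 88.19 kbit/s.

88.19 kbit/s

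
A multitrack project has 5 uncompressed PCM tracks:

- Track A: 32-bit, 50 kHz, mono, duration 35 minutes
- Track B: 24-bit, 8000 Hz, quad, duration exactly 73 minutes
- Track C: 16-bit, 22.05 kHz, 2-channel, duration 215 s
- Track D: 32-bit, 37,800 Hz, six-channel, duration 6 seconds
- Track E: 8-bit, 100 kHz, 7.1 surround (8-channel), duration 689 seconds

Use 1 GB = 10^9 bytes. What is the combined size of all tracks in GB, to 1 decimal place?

Track A: 35 minutes = 2,100 s; 50,000 × 2,100 × 4 × 1 = 420,000,000 bytes.
Track B: exactly 73 minutes = 4,380 s; 8,000 × 4,380 × 3 × 4 = 420,480,000 bytes.
Track C: 22,050 × 215 × 2 × 2 = 18,963,000 bytes.
Track D: 37,800 × 6 × 4 × 6 = 5,443,200 bytes.
Track E: 100,000 × 689 × 1 × 8 = 551,200,000 bytes.
Total = 1,416,086,200 bytes = 1.4 GB.

1.4 GB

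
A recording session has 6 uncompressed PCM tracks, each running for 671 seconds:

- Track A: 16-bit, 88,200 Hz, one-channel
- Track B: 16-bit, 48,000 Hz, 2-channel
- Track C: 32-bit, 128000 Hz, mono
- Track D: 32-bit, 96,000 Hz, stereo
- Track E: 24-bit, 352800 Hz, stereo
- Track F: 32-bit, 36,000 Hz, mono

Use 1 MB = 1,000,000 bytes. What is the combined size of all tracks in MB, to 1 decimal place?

2623.1 MB

Track A: 88,200 × 671 × 2 × 1 = 118,364,400 bytes.
Track B: 48,000 × 671 × 2 × 2 = 128,832,000 bytes.
Track C: 128,000 × 671 × 4 × 1 = 343,552,000 bytes.
Track D: 96,000 × 671 × 4 × 2 = 515,328,000 bytes.
Track E: 352,800 × 671 × 3 × 2 = 1,420,372,800 bytes.
Track F: 36,000 × 671 × 4 × 1 = 96,624,000 bytes.
Total = 2,623,073,200 bytes = 2623.1 MB.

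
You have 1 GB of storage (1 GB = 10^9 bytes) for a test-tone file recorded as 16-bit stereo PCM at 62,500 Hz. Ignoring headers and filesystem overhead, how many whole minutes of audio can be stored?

66 minutes

Uncompressed byte rate = 62,500 × 2 × 2 = 250,000 bytes/s.
Capacity = 1 × 1,000,000,000 = 1,000,000,000 bytes.
1,000,000,000 / 250,000 ≈ 4000 s → 66 minutes.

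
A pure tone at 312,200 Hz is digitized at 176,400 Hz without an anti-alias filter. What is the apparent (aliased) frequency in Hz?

40,600 Hz

Nyquist = 176,400/2 = 88,200 Hz; 312,200 Hz exceeds it.
Alias = |312,200 − 2×176,400| = |312,200 − 352,800| = 40,600 Hz.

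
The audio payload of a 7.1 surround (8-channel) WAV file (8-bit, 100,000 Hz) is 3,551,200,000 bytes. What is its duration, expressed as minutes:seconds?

73:59

Byte rate = 100,000 × 1 × 8 = 800,000 bytes/s.
Duration = 3,551,200,000 / 800,000 = 4,439 s.
4,439 s = 73:59.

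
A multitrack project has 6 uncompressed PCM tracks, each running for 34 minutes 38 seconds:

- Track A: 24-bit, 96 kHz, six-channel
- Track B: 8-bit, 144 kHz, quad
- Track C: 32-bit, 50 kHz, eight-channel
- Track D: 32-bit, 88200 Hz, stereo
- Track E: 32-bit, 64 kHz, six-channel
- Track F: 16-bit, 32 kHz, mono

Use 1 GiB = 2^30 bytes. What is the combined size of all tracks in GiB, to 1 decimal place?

34 minutes 38 seconds = 2,078 s.
Track A: 96,000 × 2,078 × 3 × 6 = 3,590,784,000 bytes.
Track B: 144,000 × 2,078 × 1 × 4 = 1,196,928,000 bytes.
Track C: 50,000 × 2,078 × 4 × 8 = 3,324,800,000 bytes.
Track D: 88,200 × 2,078 × 4 × 2 = 1,466,236,800 bytes.
Track E: 64,000 × 2,078 × 4 × 6 = 3,191,808,000 bytes.
Track F: 32,000 × 2,078 × 2 × 1 = 132,992,000 bytes.
Total = 12,903,548,800 bytes = 12.0 GiB.

12.0 GiB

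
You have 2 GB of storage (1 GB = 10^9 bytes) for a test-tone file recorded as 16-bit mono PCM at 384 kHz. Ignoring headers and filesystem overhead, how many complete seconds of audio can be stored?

2,604 seconds

Uncompressed byte rate = 384,000 × 2 × 1 = 768,000 bytes/s.
Capacity = 2 × 1,000,000,000 = 2,000,000,000 bytes.
2,000,000,000 / 768,000 ≈ 2604.17 s → 2,604 seconds.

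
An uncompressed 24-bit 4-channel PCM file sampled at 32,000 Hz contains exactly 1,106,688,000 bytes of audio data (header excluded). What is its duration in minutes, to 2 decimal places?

Byte rate = 32,000 × 3 × 4 = 384,000 bytes/s.
Duration = 1,106,688,000 / 384,000 = 2,882 s.
2,882 s / 60 = 48.03 minutes.

48.03 minutes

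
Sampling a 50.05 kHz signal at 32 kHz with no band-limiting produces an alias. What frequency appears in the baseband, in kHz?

Nyquist = 32,000/2 = 16,000 Hz; 50,050 Hz exceeds it.
Alias = |50,050 − 2×32,000| = |50,050 − 64,000| = 13,950 Hz = 13.95 kHz.

13.95 kHz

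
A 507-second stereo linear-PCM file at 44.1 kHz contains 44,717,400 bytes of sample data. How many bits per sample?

Bytes per sample = 44,717,400 / (44,100 × 507 × 2) = 44,717,400 / 44,717,400 = 1.
Bit depth = 1 × 8 = 8 bits.

8 bits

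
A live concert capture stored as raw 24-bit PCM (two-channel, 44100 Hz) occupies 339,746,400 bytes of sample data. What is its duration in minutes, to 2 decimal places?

Byte rate = 44,100 × 3 × 2 = 264,600 bytes/s.
Duration = 339,746,400 / 264,600 = 1,284 s.
1,284 s / 60 = 21.40 minutes.

21.40 minutes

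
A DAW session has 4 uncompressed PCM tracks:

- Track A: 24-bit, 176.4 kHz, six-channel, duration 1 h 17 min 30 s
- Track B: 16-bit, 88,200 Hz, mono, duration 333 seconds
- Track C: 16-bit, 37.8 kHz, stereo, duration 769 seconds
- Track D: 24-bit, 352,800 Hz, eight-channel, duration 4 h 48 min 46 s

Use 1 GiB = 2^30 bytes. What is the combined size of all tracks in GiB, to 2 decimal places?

150.54 GiB

Track A: 1 h 17 min 30 s = 4,650 s; 176,400 × 4,650 × 3 × 6 = 14,764,680,000 bytes.
Track B: 88,200 × 333 × 2 × 1 = 58,741,200 bytes.
Track C: 37,800 × 769 × 2 × 2 = 116,272,800 bytes.
Track D: 4 h 48 min 46 s = 17,326 s; 352,800 × 17,326 × 3 × 8 = 146,702,707,200 bytes.
Total = 161,642,401,200 bytes = 150.54 GiB.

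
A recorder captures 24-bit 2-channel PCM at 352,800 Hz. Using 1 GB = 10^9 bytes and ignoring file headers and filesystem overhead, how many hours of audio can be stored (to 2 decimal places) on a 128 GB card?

Uncompressed byte rate = 352,800 × 3 × 2 = 2,116,800 bytes/s.
Capacity = 128 × 1,000,000,000 = 128,000,000,000 bytes.
128,000,000,000 / 2,116,800 ≈ 60468.63 s → 16.80 hours.

16.80 hours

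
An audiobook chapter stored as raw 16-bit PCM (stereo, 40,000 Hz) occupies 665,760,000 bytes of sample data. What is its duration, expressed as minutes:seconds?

69:21

Byte rate = 40,000 × 2 × 2 = 160,000 bytes/s.
Duration = 665,760,000 / 160,000 = 4,161 s.
4,161 s = 69:21.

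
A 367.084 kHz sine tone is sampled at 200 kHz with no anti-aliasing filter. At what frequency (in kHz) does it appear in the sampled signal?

Nyquist = 200,000/2 = 100,000 Hz; 367,084 Hz exceeds it.
Alias = |367,084 − 2×200,000| = |367,084 − 400,000| = 32,916 Hz = 32.916 kHz.

32.916 kHz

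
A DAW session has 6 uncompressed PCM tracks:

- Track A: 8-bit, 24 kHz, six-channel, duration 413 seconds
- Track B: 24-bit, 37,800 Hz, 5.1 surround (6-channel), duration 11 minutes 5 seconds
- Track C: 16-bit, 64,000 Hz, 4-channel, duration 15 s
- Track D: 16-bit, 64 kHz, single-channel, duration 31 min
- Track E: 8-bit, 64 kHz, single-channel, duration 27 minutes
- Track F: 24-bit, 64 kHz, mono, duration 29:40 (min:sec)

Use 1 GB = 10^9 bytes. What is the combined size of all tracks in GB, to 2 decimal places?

Track A: 24,000 × 413 × 1 × 6 = 59,472,000 bytes.
Track B: 11 minutes 5 seconds = 665 s; 37,800 × 665 × 3 × 6 = 452,466,000 bytes.
Track C: 64,000 × 15 × 2 × 4 = 7,680,000 bytes.
Track D: 31 min = 1,860 s; 64,000 × 1,860 × 2 × 1 = 238,080,000 bytes.
Track E: 27 minutes = 1,620 s; 64,000 × 1,620 × 1 × 1 = 103,680,000 bytes.
Track F: 29:40 (min:sec) = 1,780 s; 64,000 × 1,780 × 3 × 1 = 341,760,000 bytes.
Total = 1,203,138,000 bytes = 1.20 GB.

1.20 GB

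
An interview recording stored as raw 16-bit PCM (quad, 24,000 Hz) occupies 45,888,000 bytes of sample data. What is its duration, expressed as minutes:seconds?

Byte rate = 24,000 × 2 × 4 = 192,000 bytes/s.
Duration = 45,888,000 / 192,000 = 239 s.
239 s = 3:59.

3:59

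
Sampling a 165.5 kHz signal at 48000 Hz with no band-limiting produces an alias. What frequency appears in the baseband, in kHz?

21.5 kHz

Nyquist = 48,000/2 = 24,000 Hz; 165,500 Hz exceeds it.
Alias = |165,500 − 3×48,000| = |165,500 − 144,000| = 21,500 Hz = 21.5 kHz.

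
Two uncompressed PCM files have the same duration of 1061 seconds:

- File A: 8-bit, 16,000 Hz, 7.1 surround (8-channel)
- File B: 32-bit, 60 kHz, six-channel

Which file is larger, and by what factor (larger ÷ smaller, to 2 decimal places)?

File A: 16,000 × 1 × 8 = 128,000 bytes/s.
File B: 60,000 × 4 × 6 = 1,440,000 bytes/s.
File B is larger; ratio = 1,527,840,000 / 135,808,000 = 11.25.

File B, by a factor of 11.25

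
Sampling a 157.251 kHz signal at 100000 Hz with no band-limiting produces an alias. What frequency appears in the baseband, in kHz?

42.749 kHz

Nyquist = 100,000/2 = 50,000 Hz; 157,251 Hz exceeds it.
Alias = |157,251 − 2×100,000| = |157,251 − 200,000| = 42,749 Hz = 42.749 kHz.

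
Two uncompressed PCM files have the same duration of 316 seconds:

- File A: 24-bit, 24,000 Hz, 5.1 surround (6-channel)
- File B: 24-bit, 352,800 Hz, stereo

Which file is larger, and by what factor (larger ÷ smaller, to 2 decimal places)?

File B, by a factor of 4.90

File A: 24,000 × 3 × 6 = 432,000 bytes/s.
File B: 352,800 × 3 × 2 = 2,116,800 bytes/s.
File B is larger; ratio = 668,908,800 / 136,512,000 = 4.90.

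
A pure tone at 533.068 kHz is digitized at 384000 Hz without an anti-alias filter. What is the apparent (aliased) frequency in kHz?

Nyquist = 384,000/2 = 192,000 Hz; 533,068 Hz exceeds it.
Alias = |533,068 − 1×384,000| = |533,068 − 384,000| = 149,068 Hz = 149.068 kHz.

149.068 kHz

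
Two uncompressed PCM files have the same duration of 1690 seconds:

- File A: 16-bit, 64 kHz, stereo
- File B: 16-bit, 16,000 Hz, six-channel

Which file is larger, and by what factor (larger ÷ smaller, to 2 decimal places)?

File A, by a factor of 1.33

File A: 64,000 × 2 × 2 = 256,000 bytes/s.
File B: 16,000 × 2 × 6 = 192,000 bytes/s.
File A is larger; ratio = 432,640,000 / 324,480,000 = 1.33.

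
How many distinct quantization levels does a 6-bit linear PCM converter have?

2^6 = 64.

64 levels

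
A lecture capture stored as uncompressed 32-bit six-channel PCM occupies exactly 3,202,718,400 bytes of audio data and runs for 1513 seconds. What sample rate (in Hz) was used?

88,200 Hz

Bytes = sample_rate × seconds × bytes_per_sample × channels.
sample_rate = 3,202,718,400 / (1,513 × 4 × 6) = 3,202,718,400 / 36,312 = 88,200 Hz.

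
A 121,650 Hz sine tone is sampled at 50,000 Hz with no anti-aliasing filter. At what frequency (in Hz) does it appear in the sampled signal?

Nyquist = 50,000/2 = 25,000 Hz; 121,650 Hz exceeds it.
Alias = |121,650 − 2×50,000| = |121,650 − 100,000| = 21,650 Hz.

21,650 Hz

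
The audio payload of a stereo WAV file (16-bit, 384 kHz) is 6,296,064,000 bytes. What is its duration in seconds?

4,099 seconds

Byte rate = 384,000 × 2 × 2 = 1,536,000 bytes/s.
Duration = 6,296,064,000 / 1,536,000 = 4,099 s.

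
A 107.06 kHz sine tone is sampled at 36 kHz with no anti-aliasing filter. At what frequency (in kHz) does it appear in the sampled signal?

Nyquist = 36,000/2 = 18,000 Hz; 107,060 Hz exceeds it.
Alias = |107,060 − 3×36,000| = |107,060 − 108,000| = 940 Hz = 0.94 kHz.

0.94 kHz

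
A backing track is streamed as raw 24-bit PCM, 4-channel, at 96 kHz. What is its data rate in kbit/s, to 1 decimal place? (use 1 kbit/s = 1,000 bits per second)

Bit rate = 96,000 × 24 × 4 = 9,216,000 bits/s.
= 9216.0 kbit/s.

9216.0 kbit/s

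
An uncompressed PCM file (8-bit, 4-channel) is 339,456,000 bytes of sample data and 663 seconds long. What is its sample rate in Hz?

128,000 Hz

Bytes = sample_rate × seconds × bytes_per_sample × channels.
sample_rate = 339,456,000 / (663 × 1 × 4) = 339,456,000 / 2,652 = 128,000 Hz.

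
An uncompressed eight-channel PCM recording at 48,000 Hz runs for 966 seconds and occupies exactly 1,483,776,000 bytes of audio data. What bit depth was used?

32 bits

Bytes per sample = 1,483,776,000 / (48,000 × 966 × 8) = 1,483,776,000 / 370,944,000 = 4.
Bit depth = 4 × 8 = 32 bits.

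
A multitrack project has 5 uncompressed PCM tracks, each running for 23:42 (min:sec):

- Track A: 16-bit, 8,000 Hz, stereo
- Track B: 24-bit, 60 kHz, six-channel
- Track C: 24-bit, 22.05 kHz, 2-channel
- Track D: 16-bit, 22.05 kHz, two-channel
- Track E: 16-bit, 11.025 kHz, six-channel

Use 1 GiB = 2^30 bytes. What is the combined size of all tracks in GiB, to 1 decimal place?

23:42 (min:sec) = 1,422 s.
Track A: 8,000 × 1,422 × 2 × 2 = 45,504,000 bytes.
Track B: 60,000 × 1,422 × 3 × 6 = 1,535,760,000 bytes.
Track C: 22,050 × 1,422 × 3 × 2 = 188,130,600 bytes.
Track D: 22,050 × 1,422 × 2 × 2 = 125,420,400 bytes.
Track E: 11,025 × 1,422 × 2 × 6 = 188,130,600 bytes.
Total = 2,082,945,600 bytes = 1.9 GiB.

1.9 GiB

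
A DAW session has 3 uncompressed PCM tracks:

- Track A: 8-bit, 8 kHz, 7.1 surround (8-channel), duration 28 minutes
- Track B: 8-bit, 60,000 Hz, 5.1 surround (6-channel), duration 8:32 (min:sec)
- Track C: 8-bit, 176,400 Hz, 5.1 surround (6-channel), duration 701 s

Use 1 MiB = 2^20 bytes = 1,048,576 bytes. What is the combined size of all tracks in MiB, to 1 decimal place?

985.9 MiB

Track A: 28 minutes = 1,680 s; 8,000 × 1,680 × 1 × 8 = 107,520,000 bytes.
Track B: 8:32 (min:sec) = 512 s; 60,000 × 512 × 1 × 6 = 184,320,000 bytes.
Track C: 176,400 × 701 × 1 × 6 = 741,938,400 bytes.
Total = 1,033,778,400 bytes = 985.9 MiB.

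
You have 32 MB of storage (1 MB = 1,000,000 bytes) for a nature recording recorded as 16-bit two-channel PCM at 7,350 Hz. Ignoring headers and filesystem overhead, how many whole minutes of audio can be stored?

Uncompressed byte rate = 7,350 × 2 × 2 = 29,400 bytes/s.
Capacity = 32 × 1,000,000 = 32,000,000 bytes.
32,000,000 / 29,400 ≈ 1088.44 s → 18 minutes.

18 minutes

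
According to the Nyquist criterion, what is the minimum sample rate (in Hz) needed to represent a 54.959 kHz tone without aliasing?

109,918 Hz

Minimum sample rate = 2 × 54,959 Hz = 109,918 Hz.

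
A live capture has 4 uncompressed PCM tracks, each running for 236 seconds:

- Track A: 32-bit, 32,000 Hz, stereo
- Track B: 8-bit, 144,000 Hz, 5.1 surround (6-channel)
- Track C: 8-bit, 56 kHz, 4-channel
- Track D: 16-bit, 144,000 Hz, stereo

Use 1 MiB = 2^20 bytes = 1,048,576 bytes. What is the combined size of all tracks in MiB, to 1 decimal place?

432.1 MiB

Track A: 32,000 × 236 × 4 × 2 = 60,416,000 bytes.
Track B: 144,000 × 236 × 1 × 6 = 203,904,000 bytes.
Track C: 56,000 × 236 × 1 × 4 = 52,864,000 bytes.
Track D: 144,000 × 236 × 2 × 2 = 135,936,000 bytes.
Total = 453,120,000 bytes = 432.1 MiB.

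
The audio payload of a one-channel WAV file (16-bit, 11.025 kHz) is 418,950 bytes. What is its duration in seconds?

Byte rate = 11,025 × 2 × 1 = 22,050 bytes/s.
Duration = 418,950 / 22,050 = 19 s.

19 seconds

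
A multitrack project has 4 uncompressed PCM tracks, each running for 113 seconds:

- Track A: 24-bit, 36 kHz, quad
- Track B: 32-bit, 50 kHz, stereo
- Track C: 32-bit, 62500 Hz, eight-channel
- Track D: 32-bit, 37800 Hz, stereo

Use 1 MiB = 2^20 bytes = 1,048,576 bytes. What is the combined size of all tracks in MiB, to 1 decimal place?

Track A: 36,000 × 113 × 3 × 4 = 48,816,000 bytes.
Track B: 50,000 × 113 × 4 × 2 = 45,200,000 bytes.
Track C: 62,500 × 113 × 4 × 8 = 226,000,000 bytes.
Track D: 37,800 × 113 × 4 × 2 = 34,171,200 bytes.
Total = 354,187,200 bytes = 337.8 MiB.

337.8 MiB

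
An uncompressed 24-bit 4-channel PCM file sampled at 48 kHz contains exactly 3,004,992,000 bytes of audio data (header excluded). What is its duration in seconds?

Byte rate = 48,000 × 3 × 4 = 576,000 bytes/s.
Duration = 3,004,992,000 / 576,000 = 5,217 s.

5,217 seconds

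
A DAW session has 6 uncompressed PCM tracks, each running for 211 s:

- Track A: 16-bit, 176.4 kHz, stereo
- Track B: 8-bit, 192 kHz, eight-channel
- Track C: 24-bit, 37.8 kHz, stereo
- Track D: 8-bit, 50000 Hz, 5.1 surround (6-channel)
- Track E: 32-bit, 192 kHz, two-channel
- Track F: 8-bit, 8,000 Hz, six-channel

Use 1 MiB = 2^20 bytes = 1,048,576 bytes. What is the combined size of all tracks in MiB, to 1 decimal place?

875.8 MiB

Track A: 176,400 × 211 × 2 × 2 = 148,881,600 bytes.
Track B: 192,000 × 211 × 1 × 8 = 324,096,000 bytes.
Track C: 37,800 × 211 × 3 × 2 = 47,854,800 bytes.
Track D: 50,000 × 211 × 1 × 6 = 63,300,000 bytes.
Track E: 192,000 × 211 × 4 × 2 = 324,096,000 bytes.
Track F: 8,000 × 211 × 1 × 6 = 10,128,000 bytes.
Total = 918,356,400 bytes = 875.8 MiB.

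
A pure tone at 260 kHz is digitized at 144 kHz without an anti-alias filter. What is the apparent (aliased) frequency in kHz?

28 kHz

Nyquist = 144,000/2 = 72,000 Hz; 260,000 Hz exceeds it.
Alias = |260,000 − 2×144,000| = |260,000 − 288,000| = 28,000 Hz = 28 kHz.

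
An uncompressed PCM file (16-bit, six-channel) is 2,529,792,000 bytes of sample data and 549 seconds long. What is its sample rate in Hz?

384,000 Hz

Bytes = sample_rate × seconds × bytes_per_sample × channels.
sample_rate = 2,529,792,000 / (549 × 2 × 6) = 2,529,792,000 / 6,588 = 384,000 Hz.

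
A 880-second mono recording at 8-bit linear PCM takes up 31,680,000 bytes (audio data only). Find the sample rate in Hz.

36,000 Hz

Bytes = sample_rate × seconds × bytes_per_sample × channels.
sample_rate = 31,680,000 / (880 × 1 × 1) = 31,680,000 / 880 = 36,000 Hz.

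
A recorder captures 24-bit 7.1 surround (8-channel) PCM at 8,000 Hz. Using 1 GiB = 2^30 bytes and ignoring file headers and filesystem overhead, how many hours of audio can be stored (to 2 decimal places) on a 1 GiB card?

Uncompressed byte rate = 8,000 × 3 × 8 = 192,000 bytes/s.
Capacity = 1 × 1,073,741,824 = 1,073,741,824 bytes.
1,073,741,824 / 192,000 ≈ 5592.41 s → 1.55 hours.

1.55 hours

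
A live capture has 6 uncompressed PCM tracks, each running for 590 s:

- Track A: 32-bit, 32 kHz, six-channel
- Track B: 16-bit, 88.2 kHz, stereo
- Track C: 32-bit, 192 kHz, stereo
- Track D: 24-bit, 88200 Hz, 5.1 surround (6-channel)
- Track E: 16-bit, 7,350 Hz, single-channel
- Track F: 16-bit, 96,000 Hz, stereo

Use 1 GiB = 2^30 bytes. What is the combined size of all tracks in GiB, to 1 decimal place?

Track A: 32,000 × 590 × 4 × 6 = 453,120,000 bytes.
Track B: 88,200 × 590 × 2 × 2 = 208,152,000 bytes.
Track C: 192,000 × 590 × 4 × 2 = 906,240,000 bytes.
Track D: 88,200 × 590 × 3 × 6 = 936,684,000 bytes.
Track E: 7,350 × 590 × 2 × 1 = 8,673,000 bytes.
Track F: 96,000 × 590 × 2 × 2 = 226,560,000 bytes.
Total = 2,739,429,000 bytes = 2.6 GiB.

2.6 GiB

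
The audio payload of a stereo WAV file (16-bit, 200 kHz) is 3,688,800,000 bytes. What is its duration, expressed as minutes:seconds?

Byte rate = 200,000 × 2 × 2 = 800,000 bytes/s.
Duration = 3,688,800,000 / 800,000 = 4,611 s.
4,611 s = 76:51.

76:51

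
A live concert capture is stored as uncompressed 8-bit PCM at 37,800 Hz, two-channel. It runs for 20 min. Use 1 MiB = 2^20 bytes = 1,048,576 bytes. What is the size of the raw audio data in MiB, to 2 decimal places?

Duration = 20 min = 1,200 s.
Bytes = 37,800 samples/s × 1,200 s × 1 bytes/sample × 2 ch = 90,720,000 bytes.
90,720,000 / 1,048,576 = 86.52 MiB.

86.52 MiB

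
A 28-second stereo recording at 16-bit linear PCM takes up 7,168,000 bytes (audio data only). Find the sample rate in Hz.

64,000 Hz

Bytes = sample_rate × seconds × bytes_per_sample × channels.
sample_rate = 7,168,000 / (28 × 2 × 2) = 7,168,000 / 112 = 64,000 Hz.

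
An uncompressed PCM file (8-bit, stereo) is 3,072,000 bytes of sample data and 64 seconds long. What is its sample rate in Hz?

24,000 Hz

Bytes = sample_rate × seconds × bytes_per_sample × channels.
sample_rate = 3,072,000 / (64 × 1 × 2) = 3,072,000 / 128 = 24,000 Hz.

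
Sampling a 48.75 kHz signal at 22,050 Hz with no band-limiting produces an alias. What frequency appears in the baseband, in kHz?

4.65 kHz

Nyquist = 22,050/2 = 11,025 Hz; 48,750 Hz exceeds it.
Alias = |48,750 − 2×22,050| = |48,750 − 44,100| = 4,650 Hz = 4.65 kHz.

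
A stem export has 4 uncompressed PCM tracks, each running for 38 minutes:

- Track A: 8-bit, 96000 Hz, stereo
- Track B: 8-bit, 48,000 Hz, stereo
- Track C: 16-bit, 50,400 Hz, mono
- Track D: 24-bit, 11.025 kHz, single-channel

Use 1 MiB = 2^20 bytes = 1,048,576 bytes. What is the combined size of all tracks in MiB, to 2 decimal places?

917.32 MiB

38 minutes = 2,280 s.
Track A: 96,000 × 2,280 × 1 × 2 = 437,760,000 bytes.
Track B: 48,000 × 2,280 × 1 × 2 = 218,880,000 bytes.
Track C: 50,400 × 2,280 × 2 × 1 = 229,824,000 bytes.
Track D: 11,025 × 2,280 × 3 × 1 = 75,411,000 bytes.
Total = 961,875,000 bytes = 917.32 MiB.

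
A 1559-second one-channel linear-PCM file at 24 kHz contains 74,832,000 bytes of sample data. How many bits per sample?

16 bits

Bytes per sample = 74,832,000 / (24,000 × 1,559 × 1) = 74,832,000 / 37,416,000 = 2.
Bit depth = 2 × 8 = 16 bits.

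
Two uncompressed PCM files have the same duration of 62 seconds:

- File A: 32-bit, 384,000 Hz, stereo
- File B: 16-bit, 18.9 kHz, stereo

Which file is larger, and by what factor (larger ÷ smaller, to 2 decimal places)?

File A, by a factor of 40.63

File A: 384,000 × 4 × 2 = 3,072,000 bytes/s.
File B: 18,900 × 2 × 2 = 75,600 bytes/s.
File A is larger; ratio = 190,464,000 / 4,687,200 = 40.63.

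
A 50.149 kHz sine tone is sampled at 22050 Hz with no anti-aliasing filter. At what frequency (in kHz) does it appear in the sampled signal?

6.049 kHz

Nyquist = 22,050/2 = 11,025 Hz; 50,149 Hz exceeds it.
Alias = |50,149 − 2×22,050| = |50,149 − 44,100| = 6,049 Hz = 6.049 kHz.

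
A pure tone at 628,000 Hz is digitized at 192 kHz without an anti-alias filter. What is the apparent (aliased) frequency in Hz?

52,000 Hz

Nyquist = 192,000/2 = 96,000 Hz; 628,000 Hz exceeds it.
Alias = |628,000 − 3×192,000| = |628,000 − 576,000| = 52,000 Hz.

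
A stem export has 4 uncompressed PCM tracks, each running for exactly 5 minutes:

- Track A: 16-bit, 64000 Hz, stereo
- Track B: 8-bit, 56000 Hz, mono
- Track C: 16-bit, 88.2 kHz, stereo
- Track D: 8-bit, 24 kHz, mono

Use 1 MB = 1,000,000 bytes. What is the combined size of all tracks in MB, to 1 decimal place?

exactly 5 minutes = 300 s.
Track A: 64,000 × 300 × 2 × 2 = 76,800,000 bytes.
Track B: 56,000 × 300 × 1 × 1 = 16,800,000 bytes.
Track C: 88,200 × 300 × 2 × 2 = 105,840,000 bytes.
Track D: 24,000 × 300 × 1 × 1 = 7,200,000 bytes.
Total = 206,640,000 bytes = 206.6 MB.

206.6 MB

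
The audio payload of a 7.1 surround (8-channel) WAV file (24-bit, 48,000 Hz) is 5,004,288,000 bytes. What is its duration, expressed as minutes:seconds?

72:24

Byte rate = 48,000 × 3 × 8 = 1,152,000 bytes/s.
Duration = 5,004,288,000 / 1,152,000 = 4,344 s.
4,344 s = 72:24.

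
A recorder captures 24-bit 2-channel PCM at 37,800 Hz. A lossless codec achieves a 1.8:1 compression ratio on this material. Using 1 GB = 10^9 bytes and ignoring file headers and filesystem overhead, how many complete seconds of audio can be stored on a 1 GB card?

7,936 seconds

Uncompressed byte rate = 37,800 × 3 × 2 = 226,800 bytes/s.
After 1.8:1 compression, effective rate ≈ 126000 bytes/s.
Capacity = 1 × 1,000,000,000 = 1,000,000,000 bytes.
1,000,000,000 / effective rate ≈ 7936.51 s → 7,936 seconds.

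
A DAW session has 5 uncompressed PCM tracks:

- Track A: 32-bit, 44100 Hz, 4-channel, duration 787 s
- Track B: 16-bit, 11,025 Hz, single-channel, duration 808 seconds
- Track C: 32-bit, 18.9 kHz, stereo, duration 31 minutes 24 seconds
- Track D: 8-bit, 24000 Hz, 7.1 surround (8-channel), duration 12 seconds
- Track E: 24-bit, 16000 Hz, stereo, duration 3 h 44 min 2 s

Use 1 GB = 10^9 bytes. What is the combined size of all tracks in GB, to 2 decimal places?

2.15 GB

Track A: 44,100 × 787 × 4 × 4 = 555,307,200 bytes.
Track B: 11,025 × 808 × 2 × 1 = 17,816,400 bytes.
Track C: 31 minutes 24 seconds = 1,884 s; 18,900 × 1,884 × 4 × 2 = 284,860,800 bytes.
Track D: 24,000 × 12 × 1 × 8 = 2,304,000 bytes.
Track E: 3 h 44 min 2 s = 13,442 s; 16,000 × 13,442 × 3 × 2 = 1,290,432,000 bytes.
Total = 2,150,720,400 bytes = 2.15 GB.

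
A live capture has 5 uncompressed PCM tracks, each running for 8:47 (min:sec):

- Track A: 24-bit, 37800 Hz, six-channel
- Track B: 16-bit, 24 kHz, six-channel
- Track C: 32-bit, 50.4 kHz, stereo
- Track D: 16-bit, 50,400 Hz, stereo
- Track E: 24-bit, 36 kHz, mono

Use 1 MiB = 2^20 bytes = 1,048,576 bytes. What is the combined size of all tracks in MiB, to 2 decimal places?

844.95 MiB

8:47 (min:sec) = 527 s.
Track A: 37,800 × 527 × 3 × 6 = 358,570,800 bytes.
Track B: 24,000 × 527 × 2 × 6 = 151,776,000 bytes.
Track C: 50,400 × 527 × 4 × 2 = 212,486,400 bytes.
Track D: 50,400 × 527 × 2 × 2 = 106,243,200 bytes.
Track E: 36,000 × 527 × 3 × 1 = 56,916,000 bytes.
Total = 885,992,400 bytes = 844.95 MiB.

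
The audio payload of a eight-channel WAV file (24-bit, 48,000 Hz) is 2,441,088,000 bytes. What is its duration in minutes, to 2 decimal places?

35.32 minutes

Byte rate = 48,000 × 3 × 8 = 1,152,000 bytes/s.
Duration = 2,441,088,000 / 1,152,000 = 2,119 s.
2,119 s / 60 = 35.32 minutes.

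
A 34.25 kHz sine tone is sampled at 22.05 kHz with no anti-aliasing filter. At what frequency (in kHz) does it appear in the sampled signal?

9.85 kHz

Nyquist = 22,050/2 = 11,025 Hz; 34,250 Hz exceeds it.
Alias = |34,250 − 2×22,050| = |34,250 − 44,100| = 9,850 Hz = 9.85 kHz.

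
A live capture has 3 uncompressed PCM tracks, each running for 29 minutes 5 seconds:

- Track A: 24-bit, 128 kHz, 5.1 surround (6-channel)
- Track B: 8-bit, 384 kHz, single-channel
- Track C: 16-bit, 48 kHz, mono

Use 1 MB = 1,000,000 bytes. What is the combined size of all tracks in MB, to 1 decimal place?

4858.1 MB

29 minutes 5 seconds = 1,745 s.
Track A: 128,000 × 1,745 × 3 × 6 = 4,020,480,000 bytes.
Track B: 384,000 × 1,745 × 1 × 1 = 670,080,000 bytes.
Track C: 48,000 × 1,745 × 2 × 1 = 167,520,000 bytes.
Total = 4,858,080,000 bytes = 4858.1 MB.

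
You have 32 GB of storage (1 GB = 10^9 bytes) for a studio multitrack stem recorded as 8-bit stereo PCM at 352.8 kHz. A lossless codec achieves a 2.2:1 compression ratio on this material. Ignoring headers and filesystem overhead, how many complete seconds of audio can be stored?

99,773 seconds

Uncompressed byte rate = 352,800 × 1 × 2 = 705,600 bytes/s.
After 2.2:1 compression, effective rate ≈ 320727.27 bytes/s.
Capacity = 32 × 1,000,000,000 = 32,000,000,000 bytes.
32,000,000,000 / effective rate ≈ 99773.24 s → 99,773 seconds.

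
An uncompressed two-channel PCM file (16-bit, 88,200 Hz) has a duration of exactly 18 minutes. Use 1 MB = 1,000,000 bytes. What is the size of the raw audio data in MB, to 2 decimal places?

Duration = exactly 18 minutes = 1,080 s.
Bytes = 88,200 samples/s × 1,080 s × 2 bytes/sample × 2 ch = 381,024,000 bytes.
381,024,000 / 1,000,000 = 381.02 MB.

381.02 MB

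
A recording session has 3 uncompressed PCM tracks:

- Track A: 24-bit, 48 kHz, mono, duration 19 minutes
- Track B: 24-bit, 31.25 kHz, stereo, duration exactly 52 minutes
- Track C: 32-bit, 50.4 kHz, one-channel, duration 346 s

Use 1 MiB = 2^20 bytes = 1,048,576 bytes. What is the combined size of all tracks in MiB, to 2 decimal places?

780.98 MiB

Track A: 19 minutes = 1,140 s; 48,000 × 1,140 × 3 × 1 = 164,160,000 bytes.
Track B: exactly 52 minutes = 3,120 s; 31,250 × 3,120 × 3 × 2 = 585,000,000 bytes.
Track C: 50,400 × 346 × 4 × 1 = 69,753,600 bytes.
Total = 818,913,600 bytes = 780.98 MiB.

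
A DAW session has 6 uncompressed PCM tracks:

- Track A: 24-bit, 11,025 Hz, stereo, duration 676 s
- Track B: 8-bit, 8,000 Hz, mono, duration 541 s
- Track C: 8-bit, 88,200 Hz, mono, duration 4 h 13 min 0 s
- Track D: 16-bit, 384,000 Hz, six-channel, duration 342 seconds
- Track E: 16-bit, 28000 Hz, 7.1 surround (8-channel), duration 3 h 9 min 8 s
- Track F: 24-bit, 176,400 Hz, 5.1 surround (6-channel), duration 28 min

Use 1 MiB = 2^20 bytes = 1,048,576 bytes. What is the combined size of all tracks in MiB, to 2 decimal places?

Track A: 11,025 × 676 × 3 × 2 = 44,717,400 bytes.
Track B: 8,000 × 541 × 1 × 1 = 4,328,000 bytes.
Track C: 4 h 13 min 0 s = 15,180 s; 88,200 × 15,180 × 1 × 1 = 1,338,876,000 bytes.
Track D: 384,000 × 342 × 2 × 6 = 1,575,936,000 bytes.
Track E: 3 h 9 min 8 s = 11,348 s; 28,000 × 11,348 × 2 × 8 = 5,083,904,000 bytes.
Track F: 28 min = 1,680 s; 176,400 × 1,680 × 3 × 6 = 5,334,336,000 bytes.
Total = 13,382,097,400 bytes = 12762.16 MiB.

12762.16 MiB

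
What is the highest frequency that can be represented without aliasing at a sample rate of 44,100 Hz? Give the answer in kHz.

Nyquist frequency = sample rate / 2 = 44,100 / 2 = 22.05 kHz.

22.05 kHz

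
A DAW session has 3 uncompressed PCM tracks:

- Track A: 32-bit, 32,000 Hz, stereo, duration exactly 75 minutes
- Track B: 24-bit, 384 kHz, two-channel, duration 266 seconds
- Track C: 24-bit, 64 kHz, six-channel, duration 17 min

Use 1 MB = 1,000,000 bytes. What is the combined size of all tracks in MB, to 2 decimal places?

Track A: exactly 75 minutes = 4,500 s; 32,000 × 4,500 × 4 × 2 = 1,152,000,000 bytes.
Track B: 384,000 × 266 × 3 × 2 = 612,864,000 bytes.
Track C: 17 min = 1,020 s; 64,000 × 1,020 × 3 × 6 = 1,175,040,000 bytes.
Total = 2,939,904,000 bytes = 2939.90 MB.

2939.90 MB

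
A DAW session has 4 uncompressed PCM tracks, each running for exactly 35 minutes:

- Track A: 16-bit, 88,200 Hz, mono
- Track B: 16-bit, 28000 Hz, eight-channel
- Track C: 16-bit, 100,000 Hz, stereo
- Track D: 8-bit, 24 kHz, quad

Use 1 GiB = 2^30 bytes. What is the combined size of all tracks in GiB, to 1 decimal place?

2.2 GiB

exactly 35 minutes = 2,100 s.
Track A: 88,200 × 2,100 × 2 × 1 = 370,440,000 bytes.
Track B: 28,000 × 2,100 × 2 × 8 = 940,800,000 bytes.
Track C: 100,000 × 2,100 × 2 × 2 = 840,000,000 bytes.
Track D: 24,000 × 2,100 × 1 × 4 = 201,600,000 bytes.
Total = 2,352,840,000 bytes = 2.2 GiB.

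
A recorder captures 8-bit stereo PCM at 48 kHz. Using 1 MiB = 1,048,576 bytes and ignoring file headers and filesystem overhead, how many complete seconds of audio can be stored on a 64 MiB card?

Uncompressed byte rate = 48,000 × 1 × 2 = 96,000 bytes/s.
Capacity = 64 × 1,048,576 = 67,108,864 bytes.
67,108,864 / 96,000 ≈ 699.05 s → 699 seconds.

699 seconds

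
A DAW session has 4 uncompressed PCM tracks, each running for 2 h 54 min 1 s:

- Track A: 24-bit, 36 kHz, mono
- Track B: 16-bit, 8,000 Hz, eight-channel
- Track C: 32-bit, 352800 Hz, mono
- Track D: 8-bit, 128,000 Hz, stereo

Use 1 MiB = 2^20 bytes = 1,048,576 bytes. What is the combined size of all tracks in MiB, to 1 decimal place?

2 h 54 min 1 s = 10,441 s.
Track A: 36,000 × 10,441 × 3 × 1 = 1,127,628,000 bytes.
Track B: 8,000 × 10,441 × 2 × 8 = 1,336,448,000 bytes.
Track C: 352,800 × 10,441 × 4 × 1 = 14,734,339,200 bytes.
Track D: 128,000 × 10,441 × 1 × 2 = 2,672,896,000 bytes.
Total = 19,871,311,200 bytes = 18950.8 MiB.

18950.8 MiB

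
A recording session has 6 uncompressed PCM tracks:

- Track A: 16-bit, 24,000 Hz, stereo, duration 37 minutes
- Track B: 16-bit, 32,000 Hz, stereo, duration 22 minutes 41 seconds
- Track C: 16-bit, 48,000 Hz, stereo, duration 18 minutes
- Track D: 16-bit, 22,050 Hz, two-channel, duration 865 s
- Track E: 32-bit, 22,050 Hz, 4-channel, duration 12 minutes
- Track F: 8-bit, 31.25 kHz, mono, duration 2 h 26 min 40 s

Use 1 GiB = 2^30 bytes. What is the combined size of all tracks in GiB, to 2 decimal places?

Track A: 37 minutes = 2,220 s; 24,000 × 2,220 × 2 × 2 = 213,120,000 bytes.
Track B: 22 minutes 41 seconds = 1,361 s; 32,000 × 1,361 × 2 × 2 = 174,208,000 bytes.
Track C: 18 minutes = 1,080 s; 48,000 × 1,080 × 2 × 2 = 207,360,000 bytes.
Track D: 22,050 × 865 × 2 × 2 = 76,293,000 bytes.
Track E: 12 minutes = 720 s; 22,050 × 720 × 4 × 4 = 254,016,000 bytes.
Track F: 2 h 26 min 40 s = 8,800 s; 31,250 × 8,800 × 1 × 1 = 275,000,000 bytes.
Total = 1,199,997,000 bytes = 1.12 GiB.

1.12 GiB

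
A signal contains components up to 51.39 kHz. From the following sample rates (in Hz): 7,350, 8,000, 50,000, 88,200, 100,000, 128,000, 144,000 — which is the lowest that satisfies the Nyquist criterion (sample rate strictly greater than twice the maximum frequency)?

Need sample rate > 2 × 51,390 = 102,780 Hz.
Lowest listed rate above 102,780 Hz is 128,000 Hz.

128,000 Hz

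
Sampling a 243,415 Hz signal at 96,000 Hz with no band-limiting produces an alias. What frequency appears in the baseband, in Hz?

Nyquist = 96,000/2 = 48,000 Hz; 243,415 Hz exceeds it.
Alias = |243,415 − 3×96,000| = |243,415 − 288,000| = 44,585 Hz.

44,585 Hz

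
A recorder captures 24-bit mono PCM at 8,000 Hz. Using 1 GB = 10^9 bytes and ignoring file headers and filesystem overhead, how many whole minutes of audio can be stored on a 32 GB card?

Uncompressed byte rate = 8,000 × 3 × 1 = 24,000 bytes/s.
Capacity = 32 × 1,000,000,000 = 32,000,000,000 bytes.
32,000,000,000 / 24,000 ≈ 1333333.33 s → 22,222 minutes.

22,222 minutes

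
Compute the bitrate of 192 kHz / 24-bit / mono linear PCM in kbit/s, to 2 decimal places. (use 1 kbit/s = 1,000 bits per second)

4608.00 kbit/s

Bit rate = 192,000 × 24 × 1 = 4,608,000 bits/s.
= 4608.00 kbit/s.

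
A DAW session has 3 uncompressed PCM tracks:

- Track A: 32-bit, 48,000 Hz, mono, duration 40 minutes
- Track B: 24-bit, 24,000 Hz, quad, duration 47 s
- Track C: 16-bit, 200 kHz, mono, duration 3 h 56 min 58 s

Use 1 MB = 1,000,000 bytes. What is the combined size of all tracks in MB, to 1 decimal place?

6161.5 MB

Track A: 40 minutes = 2,400 s; 48,000 × 2,400 × 4 × 1 = 460,800,000 bytes.
Track B: 24,000 × 47 × 3 × 4 = 13,536,000 bytes.
Track C: 3 h 56 min 58 s = 14,218 s; 200,000 × 14,218 × 2 × 1 = 5,687,200,000 bytes.
Total = 6,161,536,000 bytes = 6161.5 MB.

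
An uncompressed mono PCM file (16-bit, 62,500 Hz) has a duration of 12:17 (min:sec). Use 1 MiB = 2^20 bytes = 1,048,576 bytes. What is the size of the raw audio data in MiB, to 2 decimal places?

Duration = 12:17 (min:sec) = 737 s.
Bytes = 62,500 samples/s × 737 s × 2 bytes/sample × 1 ch = 92,125,000 bytes.
92,125,000 / 1,048,576 = 87.86 MiB.

87.86 MiB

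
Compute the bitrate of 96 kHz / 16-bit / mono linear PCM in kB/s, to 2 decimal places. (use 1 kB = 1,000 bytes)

Bit rate = 96,000 × 16 × 1 = 1,536,000 bits/s.
1,536,000 / 8 = 192,000 B/s = 192.00 kB/s.

192.00 kB/s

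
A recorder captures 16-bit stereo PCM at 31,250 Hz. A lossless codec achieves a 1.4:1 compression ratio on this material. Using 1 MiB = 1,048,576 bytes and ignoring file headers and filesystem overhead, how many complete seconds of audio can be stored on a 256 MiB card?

Uncompressed byte rate = 31,250 × 2 × 2 = 125,000 bytes/s.
After 1.4:1 compression, effective rate ≈ 89285.71 bytes/s.
Capacity = 256 × 1,048,576 = 268,435,456 bytes.
268,435,456 / effective rate ≈ 3006.48 s → 3,006 seconds.

3,006 seconds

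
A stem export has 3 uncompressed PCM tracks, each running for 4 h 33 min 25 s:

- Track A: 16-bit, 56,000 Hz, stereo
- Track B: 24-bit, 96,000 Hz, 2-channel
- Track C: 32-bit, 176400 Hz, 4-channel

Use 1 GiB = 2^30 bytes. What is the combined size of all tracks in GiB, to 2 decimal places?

55.34 GiB

4 h 33 min 25 s = 16,405 s.
Track A: 56,000 × 16,405 × 2 × 2 = 3,674,720,000 bytes.
Track B: 96,000 × 16,405 × 3 × 2 = 9,449,280,000 bytes.
Track C: 176,400 × 16,405 × 4 × 4 = 46,301,472,000 bytes.
Total = 59,425,472,000 bytes = 55.34 GiB.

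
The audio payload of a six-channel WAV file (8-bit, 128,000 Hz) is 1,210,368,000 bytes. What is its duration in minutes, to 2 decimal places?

Byte rate = 128,000 × 1 × 6 = 768,000 bytes/s.
Duration = 1,210,368,000 / 768,000 = 1,576 s.
1,576 s / 60 = 26.27 minutes.

26.27 minutes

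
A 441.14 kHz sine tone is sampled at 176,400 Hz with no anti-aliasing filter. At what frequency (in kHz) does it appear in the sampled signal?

88.06 kHz

Nyquist = 176,400/2 = 88,200 Hz; 441,140 Hz exceeds it.
Alias = |441,140 − 3×176,400| = |441,140 − 529,200| = 88,060 Hz = 88.06 kHz.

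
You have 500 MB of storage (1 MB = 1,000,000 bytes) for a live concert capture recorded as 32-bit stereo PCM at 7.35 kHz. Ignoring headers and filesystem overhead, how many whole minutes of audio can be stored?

141 minutes

Uncompressed byte rate = 7,350 × 4 × 2 = 58,800 bytes/s.
Capacity = 500 × 1,000,000 = 500,000,000 bytes.
500,000,000 / 58,800 ≈ 8503.4 s → 141 minutes.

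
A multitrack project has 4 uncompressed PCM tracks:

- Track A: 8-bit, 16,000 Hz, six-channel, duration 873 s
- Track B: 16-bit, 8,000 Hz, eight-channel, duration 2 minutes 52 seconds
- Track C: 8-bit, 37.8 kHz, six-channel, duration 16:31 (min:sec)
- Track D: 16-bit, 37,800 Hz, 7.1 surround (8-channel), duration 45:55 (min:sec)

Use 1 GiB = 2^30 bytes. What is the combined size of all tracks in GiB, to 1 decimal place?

Track A: 16,000 × 873 × 1 × 6 = 83,808,000 bytes.
Track B: 2 minutes 52 seconds = 172 s; 8,000 × 172 × 2 × 8 = 22,016,000 bytes.
Track C: 16:31 (min:sec) = 991 s; 37,800 × 991 × 1 × 6 = 224,758,800 bytes.
Track D: 45:55 (min:sec) = 2,755 s; 37,800 × 2,755 × 2 × 8 = 1,666,224,000 bytes.
Total = 1,996,806,800 bytes = 1.9 GiB.

1.9 GiB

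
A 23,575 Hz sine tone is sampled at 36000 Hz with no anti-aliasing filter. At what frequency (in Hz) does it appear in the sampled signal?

Nyquist = 36,000/2 = 18,000 Hz; 23,575 Hz exceeds it.
Alias = |23,575 − 1×36,000| = |23,575 − 36,000| = 12,425 Hz.

12,425 Hz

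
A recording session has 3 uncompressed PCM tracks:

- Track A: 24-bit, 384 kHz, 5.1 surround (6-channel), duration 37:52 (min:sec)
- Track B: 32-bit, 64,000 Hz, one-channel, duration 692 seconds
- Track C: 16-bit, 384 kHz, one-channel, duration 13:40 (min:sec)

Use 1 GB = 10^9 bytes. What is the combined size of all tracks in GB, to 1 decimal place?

16.5 GB

Track A: 37:52 (min:sec) = 2,272 s; 384,000 × 2,272 × 3 × 6 = 15,704,064,000 bytes.
Track B: 64,000 × 692 × 4 × 1 = 177,152,000 bytes.
Track C: 13:40 (min:sec) = 820 s; 384,000 × 820 × 2 × 1 = 629,760,000 bytes.
Total = 16,510,976,000 bytes = 16.5 GB.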